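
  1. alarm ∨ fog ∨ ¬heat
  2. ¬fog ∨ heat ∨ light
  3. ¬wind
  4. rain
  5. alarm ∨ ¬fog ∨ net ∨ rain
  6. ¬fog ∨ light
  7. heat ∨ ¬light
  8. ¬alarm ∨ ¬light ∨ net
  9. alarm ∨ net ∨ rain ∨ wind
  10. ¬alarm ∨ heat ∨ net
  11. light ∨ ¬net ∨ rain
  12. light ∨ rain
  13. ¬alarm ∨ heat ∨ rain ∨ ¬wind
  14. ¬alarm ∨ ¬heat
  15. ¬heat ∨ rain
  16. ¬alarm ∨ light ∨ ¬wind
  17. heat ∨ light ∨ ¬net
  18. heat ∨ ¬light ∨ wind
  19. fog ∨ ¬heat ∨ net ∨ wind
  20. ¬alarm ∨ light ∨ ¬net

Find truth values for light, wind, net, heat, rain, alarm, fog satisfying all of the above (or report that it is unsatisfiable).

Unit clause (¬wind) forces wind = False.
Unit clause (rain) forces rain = True.
Set light = True.
  then (heat ∨ ¬light) forces heat = True.
  then (¬alarm ∨ ¬heat) forces alarm = False.
  then (alarm ∨ fog ∨ ¬heat) forces fog = True.
Set net = False.
All clauses satisfied.

light = True, wind = False, net = False, heat = True, rain = True, alarm = False, fog = True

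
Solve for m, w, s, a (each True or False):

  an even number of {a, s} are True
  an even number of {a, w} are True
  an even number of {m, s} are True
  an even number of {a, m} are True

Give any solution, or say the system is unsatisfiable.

m = False, w = False, s = False, a = False

{a, s}: 0 true → even ✓
{a, w}: 0 true → even ✓
{m, s}: 0 true → even ✓
{a, m}: 0 true → even ✓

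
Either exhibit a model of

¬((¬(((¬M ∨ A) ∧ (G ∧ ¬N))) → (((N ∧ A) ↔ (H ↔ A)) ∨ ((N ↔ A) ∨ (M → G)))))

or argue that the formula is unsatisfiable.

H = False, A = False, G = False, M = True, N = True

  ¬((¬(((¬M ∨ A) ∧ (G ∧ ¬N))) → (((N ∧ A) ↔ (H ↔ A)) ∨ ((N ↔ A) ∨ (M → G))))) = True
    ¬(((¬M ∨ A) ∧ (G ∧ ¬N))) → (((N ∧ A) ↔ (H ↔ A)) ∨ ((N ↔ A) ∨ (M → G))) = False
      ¬(((¬M ∨ A) ∧ (G ∧ ¬N))) = True
        (¬M ∨ A) ∧ (G ∧ ¬N) = False
          ¬M ∨ A = False
            ¬M = False
          G ∧ ¬N = False
            ¬N = False
      ((N ∧ A) ↔ (H ↔ A)) ∨ ((N ↔ A) ∨ (M → G)) = False
        (N ∧ A) ↔ (H ↔ A) = False
          N ∧ A = False
          H ↔ A = True
        (N ↔ A) ∨ (M → G) = False
          N ↔ A = False
          M → G = False
The formula evaluates to True.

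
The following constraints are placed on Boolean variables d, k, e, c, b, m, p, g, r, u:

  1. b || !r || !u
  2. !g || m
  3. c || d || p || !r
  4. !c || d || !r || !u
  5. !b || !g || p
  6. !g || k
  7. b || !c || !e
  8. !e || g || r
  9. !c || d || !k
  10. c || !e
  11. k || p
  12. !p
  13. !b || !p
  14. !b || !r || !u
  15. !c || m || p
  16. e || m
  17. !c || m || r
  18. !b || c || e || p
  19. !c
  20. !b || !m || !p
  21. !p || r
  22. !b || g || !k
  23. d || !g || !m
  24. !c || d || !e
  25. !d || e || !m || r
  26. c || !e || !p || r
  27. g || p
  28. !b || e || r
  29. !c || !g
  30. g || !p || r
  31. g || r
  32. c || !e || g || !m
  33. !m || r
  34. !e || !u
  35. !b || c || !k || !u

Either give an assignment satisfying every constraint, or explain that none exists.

d = True, k = True, e = False, c = False, b = False, m = True, p = False, g = True, r = True, u = False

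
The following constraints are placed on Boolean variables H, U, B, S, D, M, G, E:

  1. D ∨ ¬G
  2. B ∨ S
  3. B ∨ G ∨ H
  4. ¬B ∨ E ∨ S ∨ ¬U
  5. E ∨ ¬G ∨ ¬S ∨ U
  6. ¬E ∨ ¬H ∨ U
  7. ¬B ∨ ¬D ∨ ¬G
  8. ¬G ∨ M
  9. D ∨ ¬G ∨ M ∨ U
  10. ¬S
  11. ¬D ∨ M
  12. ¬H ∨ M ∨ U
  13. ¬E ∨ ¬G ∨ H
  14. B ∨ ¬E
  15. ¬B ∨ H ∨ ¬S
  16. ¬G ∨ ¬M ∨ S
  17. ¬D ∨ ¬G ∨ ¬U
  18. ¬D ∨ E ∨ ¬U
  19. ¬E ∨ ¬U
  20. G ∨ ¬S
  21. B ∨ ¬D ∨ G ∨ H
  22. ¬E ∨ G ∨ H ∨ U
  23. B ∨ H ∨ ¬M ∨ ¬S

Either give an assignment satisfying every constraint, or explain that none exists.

H=F, U=F, B=T, S=F, D=F, M=F, G=F, E=F

Unit clause (¬S) forces S = False.
In (B ∨ S) only B is left, so B = True.
Set H = False.
Try U = True:
  (¬B ∨ E ∨ S ∨ ¬U) forces E = True.
  clause (¬E ∨ ¬U) is falsified — backtrack.
So U = False.
Set D = False.
  then (D ∨ ¬G) forces G = False.
  then (¬E ∨ G ∨ H ∨ U) forces E = False.
Set M = False.
All clauses satisfied.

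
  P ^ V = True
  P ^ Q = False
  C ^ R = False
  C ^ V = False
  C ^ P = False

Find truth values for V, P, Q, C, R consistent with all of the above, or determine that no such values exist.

UNSATISFIABLE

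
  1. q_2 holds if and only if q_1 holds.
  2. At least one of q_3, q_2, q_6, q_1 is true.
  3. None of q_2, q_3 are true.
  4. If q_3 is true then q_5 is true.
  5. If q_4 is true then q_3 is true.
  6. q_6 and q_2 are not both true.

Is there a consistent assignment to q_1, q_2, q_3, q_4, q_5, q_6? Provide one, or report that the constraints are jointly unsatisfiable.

q_1: False; q_2: False; q_3: False; q_4: False; q_5: True; q_6: True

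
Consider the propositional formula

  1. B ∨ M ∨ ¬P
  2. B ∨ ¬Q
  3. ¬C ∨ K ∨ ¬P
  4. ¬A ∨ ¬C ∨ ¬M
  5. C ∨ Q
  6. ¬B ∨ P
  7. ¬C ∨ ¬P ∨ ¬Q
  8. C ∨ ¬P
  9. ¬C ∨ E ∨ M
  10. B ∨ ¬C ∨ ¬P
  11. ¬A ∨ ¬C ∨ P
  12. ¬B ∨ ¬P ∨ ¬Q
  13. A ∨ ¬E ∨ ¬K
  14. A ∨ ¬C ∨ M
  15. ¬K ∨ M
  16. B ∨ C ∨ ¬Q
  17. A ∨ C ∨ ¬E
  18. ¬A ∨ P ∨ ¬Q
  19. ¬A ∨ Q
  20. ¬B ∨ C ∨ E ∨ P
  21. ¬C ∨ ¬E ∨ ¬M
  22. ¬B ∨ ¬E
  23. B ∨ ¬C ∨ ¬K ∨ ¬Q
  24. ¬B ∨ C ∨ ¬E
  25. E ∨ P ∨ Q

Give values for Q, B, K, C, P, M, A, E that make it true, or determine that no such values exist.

Try Q = True:
  (B ∨ ¬Q) forces B = True.
  (¬B ∨ P) forces P = True.
  clause (¬B ∨ ¬P ∨ ¬Q) is falsified — backtrack.
So Q = False.
  then (C ∨ Q) forces C = True.
  then (¬A ∨ Q) forces A = False.
  then (A ∨ ¬C ∨ M) forces M = True.
  then (¬C ∨ ¬E ∨ ¬M) forces E = False.
  then (E ∨ P ∨ Q) forces P = True.
  then (¬C ∨ K ∨ ¬P) forces K = True.
  then (B ∨ ¬C ∨ ¬P) forces B = True.
All clauses satisfied.

Q: False; B: True; K: True; C: True; P: True; M: True; A: False; E: False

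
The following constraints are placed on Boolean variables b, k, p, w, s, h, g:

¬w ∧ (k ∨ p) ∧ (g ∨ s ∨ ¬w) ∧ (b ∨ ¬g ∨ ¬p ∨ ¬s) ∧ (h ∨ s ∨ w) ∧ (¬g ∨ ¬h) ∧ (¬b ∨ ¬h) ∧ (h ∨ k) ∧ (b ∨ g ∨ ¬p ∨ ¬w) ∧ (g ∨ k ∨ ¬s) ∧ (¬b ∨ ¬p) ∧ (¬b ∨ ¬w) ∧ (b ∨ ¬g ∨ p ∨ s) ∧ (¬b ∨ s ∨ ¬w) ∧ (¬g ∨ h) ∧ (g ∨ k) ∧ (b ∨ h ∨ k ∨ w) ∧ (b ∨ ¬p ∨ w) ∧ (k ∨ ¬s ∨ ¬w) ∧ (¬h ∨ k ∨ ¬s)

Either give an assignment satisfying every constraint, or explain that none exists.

b = False, k = True, p = False, w = False, s = True, h = False, g = False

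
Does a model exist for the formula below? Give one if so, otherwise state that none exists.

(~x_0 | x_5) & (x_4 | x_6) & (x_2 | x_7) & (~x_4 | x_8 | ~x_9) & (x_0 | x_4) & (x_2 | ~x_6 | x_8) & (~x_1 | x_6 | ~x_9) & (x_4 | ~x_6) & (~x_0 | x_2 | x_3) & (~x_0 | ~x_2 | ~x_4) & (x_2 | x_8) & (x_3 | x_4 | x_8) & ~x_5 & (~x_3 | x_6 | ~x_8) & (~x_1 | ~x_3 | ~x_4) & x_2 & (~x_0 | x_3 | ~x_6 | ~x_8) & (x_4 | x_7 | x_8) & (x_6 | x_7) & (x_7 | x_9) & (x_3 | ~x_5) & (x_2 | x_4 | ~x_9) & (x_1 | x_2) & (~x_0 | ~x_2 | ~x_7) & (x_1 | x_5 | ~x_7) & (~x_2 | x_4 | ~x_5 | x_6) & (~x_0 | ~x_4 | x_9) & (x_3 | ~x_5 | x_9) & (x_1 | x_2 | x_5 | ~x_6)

Unit clause (~x_5) forces x_5 = False.
Unit clause (x_2) forces x_2 = True.
In (~x_0 | x_5) only ~x_0 is left, so x_0 = False.
In (x_0 | x_4) only x_4 is left, so x_4 = True.
Set x_1 = True.
  then (~x_1 | ~x_3 | ~x_4) forces x_3 = False.
Set x_6 = True.
Set x_7 = False.
  then (x_7 | x_9) forces x_9 = True.
  then (~x_4 | x_8 | ~x_9) forces x_8 = True.
All clauses satisfied.

x_0=F, x_1=T, x_2=T, x_3=F, x_4=T, x_5=F, x_6=T, x_7=F, x_8=T, x_9=T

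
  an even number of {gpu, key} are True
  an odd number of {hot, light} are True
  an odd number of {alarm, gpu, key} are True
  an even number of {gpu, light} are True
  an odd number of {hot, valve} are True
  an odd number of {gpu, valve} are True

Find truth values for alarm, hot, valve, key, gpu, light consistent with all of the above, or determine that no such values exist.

Unsatisfiable — no assignment works.

Adding constraints 2, 4, 5, 6 mod 2: every variable appears an even number of times on the left, so the left side is 0.
But the right sides sum to 1 (mod 2). 0 ≠ 1 — the system is inconsistent.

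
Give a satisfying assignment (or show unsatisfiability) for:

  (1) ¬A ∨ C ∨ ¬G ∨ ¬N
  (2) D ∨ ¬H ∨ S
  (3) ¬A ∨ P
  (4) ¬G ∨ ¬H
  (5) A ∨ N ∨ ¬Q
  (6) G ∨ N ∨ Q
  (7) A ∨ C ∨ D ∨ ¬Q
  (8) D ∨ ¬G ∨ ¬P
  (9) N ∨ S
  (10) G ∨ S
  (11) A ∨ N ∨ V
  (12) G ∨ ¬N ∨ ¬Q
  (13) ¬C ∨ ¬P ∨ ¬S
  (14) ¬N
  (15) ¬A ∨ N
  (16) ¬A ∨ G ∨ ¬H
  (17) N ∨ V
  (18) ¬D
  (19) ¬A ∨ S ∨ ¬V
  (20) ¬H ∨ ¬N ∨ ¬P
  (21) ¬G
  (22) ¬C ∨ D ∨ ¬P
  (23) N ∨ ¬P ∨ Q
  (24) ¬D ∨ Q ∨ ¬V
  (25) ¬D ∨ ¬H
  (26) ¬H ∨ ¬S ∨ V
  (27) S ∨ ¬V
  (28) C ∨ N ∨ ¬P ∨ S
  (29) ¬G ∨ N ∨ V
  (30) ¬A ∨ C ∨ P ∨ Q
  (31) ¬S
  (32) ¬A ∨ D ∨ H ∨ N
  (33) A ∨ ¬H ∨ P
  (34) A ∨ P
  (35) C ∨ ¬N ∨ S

Case N = True:
  Clause (¬N) is falsified — contradiction.
Case N = False:
  (N ∨ S) forces S = True.
  Clause (¬S) is falsified — contradiction.
Both cases fail, so the formula is unsatisfiable.

No satisfying assignment exists.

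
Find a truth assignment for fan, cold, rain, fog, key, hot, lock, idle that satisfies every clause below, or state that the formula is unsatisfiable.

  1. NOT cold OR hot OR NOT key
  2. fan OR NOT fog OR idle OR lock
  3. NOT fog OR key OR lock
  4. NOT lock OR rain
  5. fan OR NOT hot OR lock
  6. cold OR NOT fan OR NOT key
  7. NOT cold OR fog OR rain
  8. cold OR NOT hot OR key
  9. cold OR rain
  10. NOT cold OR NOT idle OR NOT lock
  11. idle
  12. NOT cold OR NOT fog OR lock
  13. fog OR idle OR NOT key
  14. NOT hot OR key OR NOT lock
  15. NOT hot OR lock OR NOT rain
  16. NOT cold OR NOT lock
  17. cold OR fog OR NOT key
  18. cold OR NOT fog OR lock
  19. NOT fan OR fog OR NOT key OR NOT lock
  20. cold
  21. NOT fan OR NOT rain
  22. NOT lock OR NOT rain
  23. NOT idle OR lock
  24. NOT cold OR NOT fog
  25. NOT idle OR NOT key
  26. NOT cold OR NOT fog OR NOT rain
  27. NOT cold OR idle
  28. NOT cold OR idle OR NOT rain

The formula is unsatisfiable.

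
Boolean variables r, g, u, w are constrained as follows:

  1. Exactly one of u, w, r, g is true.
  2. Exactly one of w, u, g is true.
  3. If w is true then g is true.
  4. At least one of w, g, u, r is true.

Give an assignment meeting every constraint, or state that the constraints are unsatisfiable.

r = False, g = True, u = False, w = False

  (1) {u, w, r, g}: 1 true — exactly one ✓
  (2) {w, u, g}: 1 true — exactly one ✓
  (3) w=F ⇒ g: vacuous ✓
  (4) {w, g, u, r}: 1 true — at least one ✓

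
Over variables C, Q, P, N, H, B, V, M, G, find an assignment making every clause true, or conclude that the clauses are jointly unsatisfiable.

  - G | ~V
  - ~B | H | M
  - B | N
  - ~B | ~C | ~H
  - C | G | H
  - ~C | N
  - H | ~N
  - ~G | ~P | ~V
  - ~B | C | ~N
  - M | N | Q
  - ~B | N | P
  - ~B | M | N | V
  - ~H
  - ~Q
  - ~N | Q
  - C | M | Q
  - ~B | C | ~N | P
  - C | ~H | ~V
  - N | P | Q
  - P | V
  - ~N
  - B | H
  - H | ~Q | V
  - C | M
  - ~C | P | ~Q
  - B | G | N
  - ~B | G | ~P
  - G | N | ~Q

Unit clause (~H) forces H = False.
Unit clause (~Q) forces Q = False.
In (~N | Q) only ~N is left, so N = False.
In (N | P | Q) only P is left, so P = True.
In (B | H) only B is left, so B = True.
In (~B | G | ~P) only G is left, so G = True.
In (~B | H | M) only M is left, so M = True.
In (~C | N) only ~C is left, so C = False.
In (~G | ~P | ~V) only ~V is left, so V = False.
All clauses satisfied.

C: False; Q: False; P: True; N: False; H: False; B: True; V: False; M: True; G: True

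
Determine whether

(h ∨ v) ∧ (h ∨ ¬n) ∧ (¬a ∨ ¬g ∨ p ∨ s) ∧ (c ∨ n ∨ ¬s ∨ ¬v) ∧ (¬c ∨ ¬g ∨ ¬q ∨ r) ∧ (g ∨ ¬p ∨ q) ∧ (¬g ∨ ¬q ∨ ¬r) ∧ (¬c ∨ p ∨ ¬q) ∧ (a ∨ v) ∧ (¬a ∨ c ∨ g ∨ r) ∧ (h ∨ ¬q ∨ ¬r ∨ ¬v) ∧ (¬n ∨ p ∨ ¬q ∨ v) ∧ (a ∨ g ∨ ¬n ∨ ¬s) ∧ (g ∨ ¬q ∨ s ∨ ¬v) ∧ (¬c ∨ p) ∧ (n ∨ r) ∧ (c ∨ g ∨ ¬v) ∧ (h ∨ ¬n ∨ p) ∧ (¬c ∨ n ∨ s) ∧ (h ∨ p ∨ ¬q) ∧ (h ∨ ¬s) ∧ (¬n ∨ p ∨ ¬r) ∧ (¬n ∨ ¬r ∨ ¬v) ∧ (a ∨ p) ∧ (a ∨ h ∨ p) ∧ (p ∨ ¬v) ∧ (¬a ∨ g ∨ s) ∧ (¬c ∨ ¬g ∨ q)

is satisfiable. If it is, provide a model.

Set g = False.
Set p = False.
  then (¬c ∨ p) forces c = False.
  then (c ∨ g ∨ ¬v) forces v = False.
  then (a ∨ p) forces a = True.
  then (¬a ∨ g ∨ s) forces s = True.
  then (h ∨ v) forces h = True.
  then (¬a ∨ c ∨ g ∨ r) forces r = True.
  then (¬n ∨ p ∨ ¬r) forces n = False.
Set q = True.
All clauses satisfied.

g = False, p = False, h = True, q = True, s = True, n = False, a = True, r = True, v = False, c = False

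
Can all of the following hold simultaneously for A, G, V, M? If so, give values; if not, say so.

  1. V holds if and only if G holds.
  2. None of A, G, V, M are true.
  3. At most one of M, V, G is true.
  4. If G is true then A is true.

A = False; G = False; V = False; M = False

  (1) V=F, G=F — same ✓
  (2) {A, G, V, M}: 0 true — none ✓
  (3) {M, V, G}: 0 true — at most one ✓
  (4) G=F ⇒ A: vacuous ✓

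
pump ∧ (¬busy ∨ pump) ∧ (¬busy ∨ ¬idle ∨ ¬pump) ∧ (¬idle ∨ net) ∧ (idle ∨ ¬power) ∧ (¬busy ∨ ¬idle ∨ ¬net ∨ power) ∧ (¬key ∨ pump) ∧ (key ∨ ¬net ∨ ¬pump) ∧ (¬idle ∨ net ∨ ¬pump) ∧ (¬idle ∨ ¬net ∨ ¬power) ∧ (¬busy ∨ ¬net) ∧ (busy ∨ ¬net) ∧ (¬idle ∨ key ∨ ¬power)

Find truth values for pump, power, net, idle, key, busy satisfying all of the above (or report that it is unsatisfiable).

pump = True; power = False; net = False; idle = False; key = True; busy = False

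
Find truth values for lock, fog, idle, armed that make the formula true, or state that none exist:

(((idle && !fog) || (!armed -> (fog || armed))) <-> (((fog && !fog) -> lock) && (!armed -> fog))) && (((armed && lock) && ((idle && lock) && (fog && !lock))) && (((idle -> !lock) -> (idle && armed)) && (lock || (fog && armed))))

Case lock = True: the conjunct !lock is False.
Case lock = False: the conjunct lock is False.
Both cases fail — unsatisfiable.

Unsatisfiable — no assignment works.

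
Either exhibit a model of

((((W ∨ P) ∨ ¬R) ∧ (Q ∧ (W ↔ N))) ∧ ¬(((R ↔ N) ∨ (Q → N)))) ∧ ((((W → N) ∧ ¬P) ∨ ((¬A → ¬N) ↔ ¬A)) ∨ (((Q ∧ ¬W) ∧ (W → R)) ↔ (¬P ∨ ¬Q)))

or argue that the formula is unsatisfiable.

W=F, A=F, N=F, Q=T, R=T, P=T

  (((W ∨ P) ∨ ¬R) ∧ (Q ∧ (W ↔ N))) ∧ ¬(((R ↔ N) ∨ (Q → N))) = True
    ((W ∨ P) ∨ ¬R) ∧ (Q ∧ (W ↔ N)) = True
      (W ∨ P) ∨ ¬R = True
        W ∨ P = True
        ¬R = False
      Q ∧ (W ↔ N) = True
        W ↔ N = True
    ¬(((R ↔ N) ∨ (Q → N))) = True
      (R ↔ N) ∨ (Q → N) = False
        R ↔ N = False
        Q → N = False
  (((W → N) ∧ ¬P) ∨ ((¬A → ¬N) ↔ ¬A)) ∨ (((Q ∧ ¬W) ∧ (W → R)) ↔ (¬P ∨ ¬Q)) = True
    ((W → N) ∧ ¬P) ∨ ((¬A → ¬N) ↔ ¬A) = True
      (W → N) ∧ ¬P = False
        W → N = True
        ¬P = False
      (¬A → ¬N) ↔ ¬A = True
        ¬A → ¬N = True
          ¬A = True
          ¬N = True
        ¬A = True
    ((Q ∧ ¬W) ∧ (W → R)) ↔ (¬P ∨ ¬Q) = False
      (Q ∧ ¬W) ∧ (W → R) = True
        Q ∧ ¬W = True
          ¬W = True
        W → R = True
      ¬P ∨ ¬Q = False
        ¬P = False
        ¬Q = False
Both conjuncts True, so the formula holds.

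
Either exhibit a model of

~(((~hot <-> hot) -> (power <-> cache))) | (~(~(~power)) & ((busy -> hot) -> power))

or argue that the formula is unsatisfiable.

cache = False, hot = False, busy = True, power = False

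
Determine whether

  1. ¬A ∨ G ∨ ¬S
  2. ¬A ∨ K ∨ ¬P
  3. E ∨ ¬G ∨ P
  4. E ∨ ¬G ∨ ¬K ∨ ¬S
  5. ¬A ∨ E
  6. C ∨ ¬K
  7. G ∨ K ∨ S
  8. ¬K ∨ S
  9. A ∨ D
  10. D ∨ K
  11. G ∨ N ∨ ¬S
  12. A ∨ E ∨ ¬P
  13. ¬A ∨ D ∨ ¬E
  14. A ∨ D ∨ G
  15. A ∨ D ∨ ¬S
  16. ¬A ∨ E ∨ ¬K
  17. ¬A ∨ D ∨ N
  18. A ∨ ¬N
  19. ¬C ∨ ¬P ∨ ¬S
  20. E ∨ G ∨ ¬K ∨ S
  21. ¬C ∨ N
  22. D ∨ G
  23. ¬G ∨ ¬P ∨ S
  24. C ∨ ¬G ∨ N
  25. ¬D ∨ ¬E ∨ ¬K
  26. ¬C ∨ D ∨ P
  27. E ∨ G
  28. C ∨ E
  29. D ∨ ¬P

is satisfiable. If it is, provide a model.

Set K = False.
  then (D ∨ K) forces D = True.
Try A = False:
  (A ∨ ¬N) forces N = False.
  (¬C ∨ N) forces C = False.
  (C ∨ ¬G ∨ N) forces G = False.
  (G ∨ K ∨ S) forces S = True.
  clause (G ∨ N ∨ ¬S) is falsified — backtrack.
So A = True.
  then (¬A ∨ K ∨ ¬P) forces P = False.
  then (¬A ∨ E) forces E = True.
Set S = True.
  then (¬A ∨ G ∨ ¬S) forces G = True.
Set N = True.
Set C = True.
All clauses satisfied.

K = False, A = True, P = False, S = True, N = True, E = True, G = True, D = True, C = True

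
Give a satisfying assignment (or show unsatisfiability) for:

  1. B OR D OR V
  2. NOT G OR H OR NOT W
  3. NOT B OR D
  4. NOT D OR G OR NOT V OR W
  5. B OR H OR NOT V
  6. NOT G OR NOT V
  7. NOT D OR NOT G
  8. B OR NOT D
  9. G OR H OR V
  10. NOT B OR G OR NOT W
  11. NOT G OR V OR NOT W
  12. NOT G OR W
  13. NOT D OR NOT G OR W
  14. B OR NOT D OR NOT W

Set V = True.
  then (NOT G OR NOT V) forces G = False.
Set W = False.
  then (NOT D OR G OR NOT V OR W) forces D = False.
  then (NOT B OR D) forces B = False.
  then (B OR H OR NOT V) forces H = True.
All clauses satisfied.

V=T; W=F; H=T; G=F; B=F; D=F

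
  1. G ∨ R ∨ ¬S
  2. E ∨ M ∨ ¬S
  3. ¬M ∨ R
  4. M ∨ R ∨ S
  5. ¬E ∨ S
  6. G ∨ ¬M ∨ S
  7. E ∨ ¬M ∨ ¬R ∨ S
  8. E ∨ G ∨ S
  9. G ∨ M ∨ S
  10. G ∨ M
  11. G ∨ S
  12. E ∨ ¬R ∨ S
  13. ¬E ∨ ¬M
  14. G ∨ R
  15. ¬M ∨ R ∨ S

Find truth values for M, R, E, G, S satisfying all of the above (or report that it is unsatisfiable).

M = False; R = False; E = True; G = True; S = True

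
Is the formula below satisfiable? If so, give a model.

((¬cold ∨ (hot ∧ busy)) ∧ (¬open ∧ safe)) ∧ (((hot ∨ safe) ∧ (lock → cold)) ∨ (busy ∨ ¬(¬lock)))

lock=F, busy=F, hot=T, safe=T, open=F, cold=F

  (¬cold ∨ (hot ∧ busy)) ∧ (¬open ∧ safe) = True
    ¬cold ∨ (hot ∧ busy) = True
      ¬cold = True
      hot ∧ busy = False
    ¬open ∧ safe = True
      ¬open = True
  ((hot ∨ safe) ∧ (lock → cold)) ∨ (busy ∨ ¬(¬lock)) = True
    (hot ∨ safe) ∧ (lock → cold) = True
      hot ∨ safe = True
      lock → cold = True
    busy ∨ ¬(¬lock) = False
      ¬(¬lock) = False
        ¬lock = True
Both conjuncts True, so the formula holds.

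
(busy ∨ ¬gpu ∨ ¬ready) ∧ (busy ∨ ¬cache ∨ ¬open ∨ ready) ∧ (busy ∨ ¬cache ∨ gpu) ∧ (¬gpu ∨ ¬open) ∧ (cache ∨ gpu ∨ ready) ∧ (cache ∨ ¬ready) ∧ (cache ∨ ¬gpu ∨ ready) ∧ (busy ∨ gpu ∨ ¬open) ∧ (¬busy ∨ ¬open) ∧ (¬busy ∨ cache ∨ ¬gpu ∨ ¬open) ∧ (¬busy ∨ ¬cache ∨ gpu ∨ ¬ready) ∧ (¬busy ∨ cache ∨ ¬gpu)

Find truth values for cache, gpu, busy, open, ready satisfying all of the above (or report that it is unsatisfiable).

cache: True, gpu: False, busy: True, open: False, ready: False

Set cache = True.
Set gpu = False.
  then (busy ∨ ¬cache ∨ gpu) forces busy = True.
  then (¬busy ∨ ¬open) forces open = False.
  then (¬busy ∨ ¬cache ∨ gpu ∨ ¬ready) forces ready = False.
All clauses satisfied.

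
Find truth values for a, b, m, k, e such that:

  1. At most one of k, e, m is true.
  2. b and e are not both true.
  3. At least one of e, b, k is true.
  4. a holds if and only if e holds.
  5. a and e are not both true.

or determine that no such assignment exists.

a: False; b: True; m: True; k: False; e: False

  (1) {k, e, m}: 1 true — at most one ✓
  (2) b=T, e=F — not both ✓
  (3) {e, b, k}: 1 true — at least one ✓
  (4) a=F, e=F — same ✓
  (5) a=F, e=F — not both ✓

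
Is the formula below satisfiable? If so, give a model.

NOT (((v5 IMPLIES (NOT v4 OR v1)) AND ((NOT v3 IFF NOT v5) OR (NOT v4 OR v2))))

v1=F, v2=T, v3=F, v4=T, v5=T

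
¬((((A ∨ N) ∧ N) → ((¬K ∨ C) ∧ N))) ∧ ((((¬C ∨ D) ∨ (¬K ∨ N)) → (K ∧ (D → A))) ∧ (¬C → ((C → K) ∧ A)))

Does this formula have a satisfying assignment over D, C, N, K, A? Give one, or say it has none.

D = True; C = False; N = True; K = True; A = True

  ¬((((A ∨ N) ∧ N) → ((¬K ∨ C) ∧ N))) = True
    ((A ∨ N) ∧ N) → ((¬K ∨ C) ∧ N) = False
      (A ∨ N) ∧ N = True
        A ∨ N = True
      (¬K ∨ C) ∧ N = False
        ¬K ∨ C = False
          ¬K = False
  (((¬C ∨ D) ∨ (¬K ∨ N)) → (K ∧ (D → A))) ∧ (¬C → ((C → K) ∧ A)) = True
    ((¬C ∨ D) ∨ (¬K ∨ N)) → (K ∧ (D → A)) = True
      (¬C ∨ D) ∨ (¬K ∨ N) = True
        ¬C ∨ D = True
          ¬C = True
        ¬K ∨ N = True
          ¬K = False
      K ∧ (D → A) = True
        D → A = True
    ¬C → ((C → K) ∧ A) = True
      ¬C = True
      (C → K) ∧ A = True
        C → K = True
Both conjuncts True, so the formula holds.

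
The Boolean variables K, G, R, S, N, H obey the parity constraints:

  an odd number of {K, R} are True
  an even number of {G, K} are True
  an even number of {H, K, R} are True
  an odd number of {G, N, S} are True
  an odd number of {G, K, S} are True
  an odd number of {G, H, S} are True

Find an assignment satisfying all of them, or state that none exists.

K = True; G = True; R = False; S = True; N = True; H = True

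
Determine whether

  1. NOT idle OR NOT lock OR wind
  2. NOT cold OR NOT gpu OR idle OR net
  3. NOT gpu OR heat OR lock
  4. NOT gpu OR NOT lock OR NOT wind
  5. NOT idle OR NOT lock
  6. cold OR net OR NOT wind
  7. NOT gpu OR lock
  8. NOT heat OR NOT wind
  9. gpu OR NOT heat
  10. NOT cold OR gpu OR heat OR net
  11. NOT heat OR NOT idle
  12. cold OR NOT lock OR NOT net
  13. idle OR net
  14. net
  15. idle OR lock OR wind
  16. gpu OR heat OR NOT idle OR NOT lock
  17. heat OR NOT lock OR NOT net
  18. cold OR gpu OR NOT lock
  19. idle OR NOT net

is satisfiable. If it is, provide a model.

gpu = False, cold = False, net = True, lock = False, idle = True, heat = False, wind = True

Unit clause (net) forces net = True.
In (idle OR NOT net) only idle is left, so idle = True.
In (NOT idle OR NOT lock) only NOT lock is left, so lock = False.
In (NOT gpu OR lock) only NOT gpu is left, so gpu = False.
In (gpu OR NOT heat) only NOT heat is left, so heat = False.
Set cold = False.
Set wind = True.
All clauses satisfied.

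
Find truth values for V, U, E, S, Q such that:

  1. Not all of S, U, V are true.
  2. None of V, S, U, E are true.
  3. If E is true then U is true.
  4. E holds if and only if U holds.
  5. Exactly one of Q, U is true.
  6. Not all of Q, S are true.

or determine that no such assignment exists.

V = False, U = False, E = False, S = False, Q = True

  (1) {S, U, V}: 0/3 true — not all ✓
  (2) {V, S, U, E}: 0 true — none ✓
  (3) E=F ⇒ U: vacuous ✓
  (4) E=F, U=F — same ✓
  (5) {Q, U}: 1 true — exactly one ✓
  (6) {Q, S}: 1/2 true — not all ✓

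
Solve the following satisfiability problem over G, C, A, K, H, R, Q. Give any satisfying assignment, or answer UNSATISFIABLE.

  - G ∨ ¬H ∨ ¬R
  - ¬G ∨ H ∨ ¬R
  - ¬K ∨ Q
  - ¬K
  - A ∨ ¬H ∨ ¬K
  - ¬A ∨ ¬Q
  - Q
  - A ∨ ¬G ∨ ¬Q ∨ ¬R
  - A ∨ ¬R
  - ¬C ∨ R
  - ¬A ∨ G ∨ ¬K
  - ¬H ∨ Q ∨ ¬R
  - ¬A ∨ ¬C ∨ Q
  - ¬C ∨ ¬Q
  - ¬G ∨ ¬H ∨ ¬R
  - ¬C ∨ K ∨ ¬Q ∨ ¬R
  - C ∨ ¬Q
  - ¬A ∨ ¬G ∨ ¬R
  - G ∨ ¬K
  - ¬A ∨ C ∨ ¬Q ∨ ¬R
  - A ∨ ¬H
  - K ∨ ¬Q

Case K = True:
  Clause (¬K) is falsified — contradiction.
Case K = False:
  (Q) forces Q = True.
  Clause (K ∨ ¬Q) is falsified — contradiction.
Both cases fail, so the formula is unsatisfiable.

No satisfying assignment exists.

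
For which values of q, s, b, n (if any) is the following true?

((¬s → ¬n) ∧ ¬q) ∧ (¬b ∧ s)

q = False; s = True; b = False; n = True

  (¬s → ¬n) ∧ ¬q = True
    ¬s → ¬n = True
      ¬s = False
      ¬n = False
    ¬q = True
  ¬b ∧ s = True
    ¬b = True
Both conjuncts True, so the formula holds.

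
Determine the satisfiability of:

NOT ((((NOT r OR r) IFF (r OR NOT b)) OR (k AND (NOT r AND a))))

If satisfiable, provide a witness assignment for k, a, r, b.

k: False, a: True, r: False, b: True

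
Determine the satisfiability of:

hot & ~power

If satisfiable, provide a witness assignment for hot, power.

hot = True, power = False

  ~power = True
Both conjuncts True, so the formula holds.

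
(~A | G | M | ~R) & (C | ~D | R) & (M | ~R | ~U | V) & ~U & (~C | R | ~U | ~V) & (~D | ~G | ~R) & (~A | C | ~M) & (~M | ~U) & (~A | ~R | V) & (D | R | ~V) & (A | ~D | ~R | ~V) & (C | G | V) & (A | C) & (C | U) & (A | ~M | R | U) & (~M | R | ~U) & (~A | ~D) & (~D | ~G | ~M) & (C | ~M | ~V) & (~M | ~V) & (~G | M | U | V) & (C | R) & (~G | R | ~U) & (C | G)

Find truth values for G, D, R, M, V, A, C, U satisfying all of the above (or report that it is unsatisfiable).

G: True, D: False, R: True, M: True, V: False, A: False, C: True, U: False

Unit clause (~U) forces U = False.
In (C | U) only C is left, so C = True.
Set G = True.
Set D = False.
Set R = True.
Set M = True.
  then (~M | ~V) forces V = False.
  then (~A | ~R | V) forces A = False.
All clauses satisfied.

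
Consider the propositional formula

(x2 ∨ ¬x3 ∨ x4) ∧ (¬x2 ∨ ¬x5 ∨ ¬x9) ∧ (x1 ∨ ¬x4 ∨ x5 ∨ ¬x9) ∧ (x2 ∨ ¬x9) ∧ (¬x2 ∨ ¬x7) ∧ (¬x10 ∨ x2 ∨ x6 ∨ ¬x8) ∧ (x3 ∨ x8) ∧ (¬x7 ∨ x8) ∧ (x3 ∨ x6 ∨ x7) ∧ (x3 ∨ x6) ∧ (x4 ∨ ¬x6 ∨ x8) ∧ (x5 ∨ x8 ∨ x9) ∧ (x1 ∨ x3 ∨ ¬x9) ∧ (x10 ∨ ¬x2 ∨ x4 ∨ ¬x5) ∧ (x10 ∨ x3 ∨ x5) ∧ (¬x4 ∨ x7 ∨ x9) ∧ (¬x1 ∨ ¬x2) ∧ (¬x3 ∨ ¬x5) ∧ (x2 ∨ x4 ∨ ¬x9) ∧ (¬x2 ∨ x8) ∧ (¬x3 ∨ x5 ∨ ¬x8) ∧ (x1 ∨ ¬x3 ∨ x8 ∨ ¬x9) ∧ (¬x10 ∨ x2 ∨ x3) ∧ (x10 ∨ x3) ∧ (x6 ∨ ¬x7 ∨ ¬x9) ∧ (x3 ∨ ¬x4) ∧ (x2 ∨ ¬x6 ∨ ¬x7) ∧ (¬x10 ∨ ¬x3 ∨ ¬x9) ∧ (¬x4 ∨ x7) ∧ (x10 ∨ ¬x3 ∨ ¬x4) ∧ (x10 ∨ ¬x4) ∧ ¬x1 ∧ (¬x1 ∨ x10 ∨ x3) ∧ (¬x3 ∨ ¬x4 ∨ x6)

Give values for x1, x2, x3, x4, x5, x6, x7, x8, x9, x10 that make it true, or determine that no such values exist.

Unit clause (¬x1) forces x1 = False.
Set x2 = True.
  then (¬x2 ∨ ¬x7) forces x7 = False.
  then (¬x2 ∨ x8) forces x8 = True.
  then (¬x4 ∨ x7) forces x4 = False.
Try x3 = True:
  (¬x3 ∨ ¬x5) forces x5 = False.
  clause (¬x3 ∨ x5 ∨ ¬x8) is falsified — backtrack.
So x3 = False.
  then (x3 ∨ x6 ∨ x7) forces x6 = True.
  then (x1 ∨ x3 ∨ ¬x9) forces x9 = False.
  then (x10 ∨ x3) forces x10 = True.
Set x5 = False.
All clauses satisfied.

x1=F; x2=T; x3=F; x4=F; x5=F; x6=T; x7=F; x8=T; x9=F; x10=T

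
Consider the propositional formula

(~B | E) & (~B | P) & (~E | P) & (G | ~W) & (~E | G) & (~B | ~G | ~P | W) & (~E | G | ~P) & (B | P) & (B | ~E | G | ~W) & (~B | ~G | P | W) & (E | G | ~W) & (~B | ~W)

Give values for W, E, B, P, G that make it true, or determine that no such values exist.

Set W = False.
Set E = False.
  then (~B | E) forces B = False.
  then (B | P) forces P = True.
Set G = False.
All clauses satisfied.

W=F, E=F, B=F, P=T, G=F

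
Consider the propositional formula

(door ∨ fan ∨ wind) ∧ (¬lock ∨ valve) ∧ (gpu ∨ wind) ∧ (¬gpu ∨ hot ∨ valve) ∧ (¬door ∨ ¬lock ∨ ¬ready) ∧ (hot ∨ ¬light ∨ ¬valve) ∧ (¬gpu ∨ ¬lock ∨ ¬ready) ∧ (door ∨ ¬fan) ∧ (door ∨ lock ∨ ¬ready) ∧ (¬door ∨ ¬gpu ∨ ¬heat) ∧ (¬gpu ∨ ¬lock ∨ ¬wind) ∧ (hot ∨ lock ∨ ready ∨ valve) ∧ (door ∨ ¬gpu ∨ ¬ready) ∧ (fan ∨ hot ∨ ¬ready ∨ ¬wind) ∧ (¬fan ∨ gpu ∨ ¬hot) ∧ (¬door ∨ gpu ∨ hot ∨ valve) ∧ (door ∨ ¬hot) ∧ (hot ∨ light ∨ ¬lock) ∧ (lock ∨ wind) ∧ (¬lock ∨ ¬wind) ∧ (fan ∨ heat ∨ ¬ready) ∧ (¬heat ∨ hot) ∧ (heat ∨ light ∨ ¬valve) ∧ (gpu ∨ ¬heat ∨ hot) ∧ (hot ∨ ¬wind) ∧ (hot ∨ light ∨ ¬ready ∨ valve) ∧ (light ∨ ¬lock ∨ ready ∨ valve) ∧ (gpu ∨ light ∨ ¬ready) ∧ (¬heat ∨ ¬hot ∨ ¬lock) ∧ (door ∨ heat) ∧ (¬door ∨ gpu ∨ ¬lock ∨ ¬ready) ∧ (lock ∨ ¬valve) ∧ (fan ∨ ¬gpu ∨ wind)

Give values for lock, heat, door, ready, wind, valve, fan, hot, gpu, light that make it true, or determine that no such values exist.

Set lock = False.
  then (lock ∨ wind) forces wind = True.
  then (hot ∨ ¬wind) forces hot = True.
  then (lock ∨ ¬valve) forces valve = False.
  then (door ∨ ¬hot) forces door = True.
Set heat = False.
Set ready = False.
Set fan = False.
Set gpu = True.
Set light = False.
All clauses satisfied.

lock = False; heat = False; door = True; ready = False; wind = True; valve = False; fan = False; hot = True; gpu = True; light = False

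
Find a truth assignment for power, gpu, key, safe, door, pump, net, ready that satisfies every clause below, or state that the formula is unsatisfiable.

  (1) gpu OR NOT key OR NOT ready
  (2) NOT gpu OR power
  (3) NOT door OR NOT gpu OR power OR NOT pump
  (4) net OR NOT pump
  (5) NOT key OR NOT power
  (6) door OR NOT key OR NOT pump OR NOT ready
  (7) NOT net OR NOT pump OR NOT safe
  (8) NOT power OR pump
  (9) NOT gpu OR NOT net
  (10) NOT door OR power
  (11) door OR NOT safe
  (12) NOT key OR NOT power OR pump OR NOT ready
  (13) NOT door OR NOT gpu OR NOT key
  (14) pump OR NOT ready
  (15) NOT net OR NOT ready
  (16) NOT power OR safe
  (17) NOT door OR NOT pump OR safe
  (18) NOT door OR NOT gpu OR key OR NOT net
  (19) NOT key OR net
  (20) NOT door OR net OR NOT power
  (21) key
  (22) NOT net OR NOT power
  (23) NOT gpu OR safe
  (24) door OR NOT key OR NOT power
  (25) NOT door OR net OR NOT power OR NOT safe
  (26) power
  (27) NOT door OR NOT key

Case power = True:
  (NOT key OR NOT power) forces key = False.
  Clause (key) is falsified — contradiction.
Case power = False:
  Clause (power) is falsified — contradiction.
Both cases fail, so the formula is unsatisfiable.

The formula is unsatisfiable.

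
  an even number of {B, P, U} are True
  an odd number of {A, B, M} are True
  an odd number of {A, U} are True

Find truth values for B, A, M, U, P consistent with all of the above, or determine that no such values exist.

B=F, A=F, M=T, U=T, P=T

{B, P, U}: 2 true → even ✓
{A, B, M}: 1 true → odd ✓
{A, U}: 1 true → odd ✓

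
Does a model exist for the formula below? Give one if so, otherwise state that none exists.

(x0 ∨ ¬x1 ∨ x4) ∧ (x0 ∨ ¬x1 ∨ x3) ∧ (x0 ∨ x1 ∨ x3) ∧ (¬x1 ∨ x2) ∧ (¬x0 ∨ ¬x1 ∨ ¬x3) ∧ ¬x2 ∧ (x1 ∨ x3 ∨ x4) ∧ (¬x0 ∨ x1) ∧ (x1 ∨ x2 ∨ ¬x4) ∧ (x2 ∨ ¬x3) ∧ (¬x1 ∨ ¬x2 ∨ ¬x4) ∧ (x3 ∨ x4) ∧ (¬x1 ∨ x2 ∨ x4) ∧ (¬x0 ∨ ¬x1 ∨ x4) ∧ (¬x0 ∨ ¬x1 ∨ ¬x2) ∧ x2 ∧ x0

Unsatisfiable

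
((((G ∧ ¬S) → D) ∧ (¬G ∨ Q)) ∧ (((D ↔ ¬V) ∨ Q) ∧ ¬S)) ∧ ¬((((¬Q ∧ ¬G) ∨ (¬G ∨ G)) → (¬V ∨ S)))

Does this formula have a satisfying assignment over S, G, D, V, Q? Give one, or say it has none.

S = False, G = True, D = True, V = True, Q = True

  (((G ∧ ¬S) → D) ∧ (¬G ∨ Q)) ∧ (((D ↔ ¬V) ∨ Q) ∧ ¬S) = True
    ((G ∧ ¬S) → D) ∧ (¬G ∨ Q) = True
      (G ∧ ¬S) → D = True
        G ∧ ¬S = True
          ¬S = True
      ¬G ∨ Q = True
        ¬G = False
    ((D ↔ ¬V) ∨ Q) ∧ ¬S = True
      (D ↔ ¬V) ∨ Q = True
        D ↔ ¬V = False
          ¬V = False
      ¬S = True
  ¬((((¬Q ∧ ¬G) ∨ (¬G ∨ G)) → (¬V ∨ S))) = True
    ((¬Q ∧ ¬G) ∨ (¬G ∨ G)) → (¬V ∨ S) = False
      (¬Q ∧ ¬G) ∨ (¬G ∨ G) = True
        ¬Q ∧ ¬G = False
          ¬Q = False
          ¬G = False
        ¬G ∨ G = True
          ¬G = False
      ¬V ∨ S = False
        ¬V = False
Both conjuncts True, so the formula holds.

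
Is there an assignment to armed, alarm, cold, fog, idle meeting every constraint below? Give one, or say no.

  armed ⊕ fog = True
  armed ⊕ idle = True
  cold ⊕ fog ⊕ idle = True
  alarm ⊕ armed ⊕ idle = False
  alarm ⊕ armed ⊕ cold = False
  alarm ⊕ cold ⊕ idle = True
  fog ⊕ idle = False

armed=F, alarm=T, cold=T, fog=T, idle=T

armed ⊕ fog = F ⊕ T = True ✓
armed ⊕ idle = F ⊕ T = True ✓
cold ⊕ fog ⊕ idle = T ⊕ T ⊕ T = True ✓
alarm ⊕ armed ⊕ idle = T ⊕ F ⊕ T = False ✓
alarm ⊕ armed ⊕ cold = T ⊕ F ⊕ T = False ✓
alarm ⊕ cold ⊕ idle = T ⊕ T ⊕ T = True ✓
fog ⊕ idle = T ⊕ T = False ✓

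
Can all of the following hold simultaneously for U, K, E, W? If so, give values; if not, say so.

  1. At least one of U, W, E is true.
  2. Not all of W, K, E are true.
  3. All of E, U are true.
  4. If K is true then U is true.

U = True, K = False, E = True, W = False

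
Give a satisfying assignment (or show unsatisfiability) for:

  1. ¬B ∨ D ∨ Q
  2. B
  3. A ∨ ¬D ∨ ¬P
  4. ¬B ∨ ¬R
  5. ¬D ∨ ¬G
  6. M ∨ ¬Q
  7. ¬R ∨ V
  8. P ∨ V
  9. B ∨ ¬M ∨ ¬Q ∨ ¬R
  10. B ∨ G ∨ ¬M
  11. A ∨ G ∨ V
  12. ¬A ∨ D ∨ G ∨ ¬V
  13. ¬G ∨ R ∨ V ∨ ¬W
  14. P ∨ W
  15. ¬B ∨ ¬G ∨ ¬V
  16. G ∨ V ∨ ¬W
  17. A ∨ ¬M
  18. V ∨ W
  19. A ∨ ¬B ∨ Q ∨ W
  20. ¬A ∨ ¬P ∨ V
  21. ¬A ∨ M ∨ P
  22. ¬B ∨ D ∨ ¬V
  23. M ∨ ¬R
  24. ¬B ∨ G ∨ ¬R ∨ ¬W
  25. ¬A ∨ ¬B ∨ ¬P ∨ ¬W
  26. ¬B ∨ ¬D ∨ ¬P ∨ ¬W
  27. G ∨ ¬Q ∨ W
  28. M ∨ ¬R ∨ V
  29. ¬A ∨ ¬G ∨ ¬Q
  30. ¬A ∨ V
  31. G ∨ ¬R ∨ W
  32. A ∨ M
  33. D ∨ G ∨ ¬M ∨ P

Unit clause (B) forces B = True.
In (¬B ∨ ¬R) only ¬R is left, so R = False.
Set G = False.
Try V = False:
  (P ∨ V) forces P = True.
  (A ∨ G ∨ V) forces A = True.
  clause (¬A ∨ ¬P ∨ V) is falsified — backtrack.
So V = True.
  then (¬B ∨ D ∨ ¬V) forces D = True.
Set P = False.
  then (P ∨ W) forces W = True.
Set A = True.
  then (¬A ∨ M ∨ P) forces M = True.
Set Q = True.
All clauses satisfied.

G = False, V = True, P = False, D = True, W = True, A = True, R = False, M = True, Q = True, B = True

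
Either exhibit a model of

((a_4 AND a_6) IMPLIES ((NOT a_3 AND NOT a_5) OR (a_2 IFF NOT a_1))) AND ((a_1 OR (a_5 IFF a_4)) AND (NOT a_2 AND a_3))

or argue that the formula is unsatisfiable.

a_1 = True, a_2 = False, a_3 = True, a_4 = False, a_5 = False, a_6 = True

  (a_4 AND a_6) IMPLIES ((NOT a_3 AND NOT a_5) OR (a_2 IFF NOT a_1)) = True
    a_4 AND a_6 = False
    (NOT a_3 AND NOT a_5) OR (a_2 IFF NOT a_1) = True
      NOT a_3 AND NOT a_5 = False
        NOT a_3 = False
        NOT a_5 = True
      a_2 IFF NOT a_1 = True
        NOT a_1 = False
  (a_1 OR (a_5 IFF a_4)) AND (NOT a_2 AND a_3) = True
    a_1 OR (a_5 IFF a_4) = True
      a_5 IFF a_4 = True
    NOT a_2 AND a_3 = True
      NOT a_2 = True
Both conjuncts True, so the formula holds.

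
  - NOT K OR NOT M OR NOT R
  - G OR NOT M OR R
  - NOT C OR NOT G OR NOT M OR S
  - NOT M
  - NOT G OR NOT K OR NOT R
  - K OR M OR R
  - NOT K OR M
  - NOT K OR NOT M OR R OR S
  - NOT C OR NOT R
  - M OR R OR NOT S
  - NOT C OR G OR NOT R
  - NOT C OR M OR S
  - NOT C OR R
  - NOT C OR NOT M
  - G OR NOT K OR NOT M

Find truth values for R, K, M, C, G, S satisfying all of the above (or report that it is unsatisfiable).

R: True, K: False, M: False, C: False, G: False, S: False

Unit clause (NOT M) forces M = False.
In (NOT K OR M) only NOT K is left, so K = False.
In (K OR M OR R) only R is left, so R = True.
In (NOT C OR NOT R) only NOT C is left, so C = False.
Set G = False.
Set S = False.
All clauses satisfied.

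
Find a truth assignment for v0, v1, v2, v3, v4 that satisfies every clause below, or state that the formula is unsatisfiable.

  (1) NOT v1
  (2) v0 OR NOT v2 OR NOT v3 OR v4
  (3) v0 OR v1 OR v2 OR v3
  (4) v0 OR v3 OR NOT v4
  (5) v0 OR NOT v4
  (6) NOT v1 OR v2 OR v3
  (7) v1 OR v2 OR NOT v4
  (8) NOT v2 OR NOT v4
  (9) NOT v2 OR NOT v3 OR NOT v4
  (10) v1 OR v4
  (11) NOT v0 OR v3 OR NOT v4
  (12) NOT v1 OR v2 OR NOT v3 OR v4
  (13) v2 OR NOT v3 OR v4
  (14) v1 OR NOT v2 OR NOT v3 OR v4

Case v1 = True:
  Clause (NOT v1) is falsified — contradiction.
Case v1 = False:
  (v1 OR v4) forces v4 = True.
  (v0 OR NOT v4) forces v0 = True.
  (v1 OR v2 OR NOT v4) forces v2 = True.
  Clause (NOT v2 OR NOT v4) is falsified — contradiction.
Both cases fail, so the formula is unsatisfiable.

Unsatisfiable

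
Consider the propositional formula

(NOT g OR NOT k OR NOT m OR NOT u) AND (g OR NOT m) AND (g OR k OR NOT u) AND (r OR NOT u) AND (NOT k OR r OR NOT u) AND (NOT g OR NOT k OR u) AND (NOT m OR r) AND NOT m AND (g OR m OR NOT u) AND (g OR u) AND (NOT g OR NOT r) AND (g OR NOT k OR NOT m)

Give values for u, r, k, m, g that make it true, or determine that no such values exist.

Unit clause (NOT m) forces m = False.
Set u = False.
  then (g OR u) forces g = True.
  then (NOT g OR NOT r) forces r = False.
  then (NOT g OR NOT k OR u) forces k = False.
All clauses satisfied.

u = False; r = False; k = False; m = False; g = True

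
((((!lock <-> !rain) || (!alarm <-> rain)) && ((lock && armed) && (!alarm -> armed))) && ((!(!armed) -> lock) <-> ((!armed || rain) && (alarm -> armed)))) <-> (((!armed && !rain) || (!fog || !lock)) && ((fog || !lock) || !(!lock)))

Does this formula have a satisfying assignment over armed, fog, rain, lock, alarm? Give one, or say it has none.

armed = False; fog = True; rain = True; lock = True; alarm = False

  ((((!lock <-> !rain) || (!alarm <-> rain)) && ((lock && armed) && (!alarm -> armed))) && ((!(!armed) -> lock) <-> ((!armed || rain) && (alarm -> armed)))) <-> (((!armed && !rain) || (!fog || !lock)) && ((fog || !lock) || !(!lock))) = True
    (((!lock <-> !rain) || (!alarm <-> rain)) && ((lock && armed) && (!alarm -> armed))) && ((!(!armed) -> lock) <-> ((!armed || rain) && (alarm -> armed))) = False
      ((!lock <-> !rain) || (!alarm <-> rain)) && ((lock && armed) && (!alarm -> armed)) = False
        (!lock <-> !rain) || (!alarm <-> rain) = True
          !lock <-> !rain = True
            !lock = False
            !rain = False
          !alarm <-> rain = True
            !alarm = True
        (lock && armed) && (!alarm -> armed) = False
          lock && armed = False
          !alarm -> armed = False
            !alarm = True
      (!(!armed) -> lock) <-> ((!armed || rain) && (alarm -> armed)) = True
        !(!armed) -> lock = True
          !(!armed) = False
            !armed = True
        (!armed || rain) && (alarm -> armed) = True
          !armed || rain = True
            !armed = True
          alarm -> armed = True
    ((!armed && !rain) || (!fog || !lock)) && ((fog || !lock) || !(!lock)) = False
      (!armed && !rain) || (!fog || !lock) = False
        !armed && !rain = False
          !armed = True
          !rain = False
        !fog || !lock = False
          !fog = False
          !lock = False
      (fog || !lock) || !(!lock) = True
        fog || !lock = True
          !lock = False
        !(!lock) = True
          !lock = False
The formula evaluates to True.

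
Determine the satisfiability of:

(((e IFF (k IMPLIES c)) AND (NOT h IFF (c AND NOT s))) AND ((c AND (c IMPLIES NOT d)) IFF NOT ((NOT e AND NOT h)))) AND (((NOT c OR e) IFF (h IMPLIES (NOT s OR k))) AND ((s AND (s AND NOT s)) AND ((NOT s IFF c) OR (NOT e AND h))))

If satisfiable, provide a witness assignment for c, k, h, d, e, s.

Case s = True: the conjunct NOT s is False.
Case s = False: the conjunct s is False.
Both cases fail — unsatisfiable.

No satisfying assignment exists.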